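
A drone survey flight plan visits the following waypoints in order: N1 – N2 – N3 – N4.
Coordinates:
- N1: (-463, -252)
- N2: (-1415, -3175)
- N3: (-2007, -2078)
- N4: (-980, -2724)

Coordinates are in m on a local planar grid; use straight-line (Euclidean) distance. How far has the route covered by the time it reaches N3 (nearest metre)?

4321 m

Leg distances:
N1→N2: 3074.1 m  (cumulative 3074.1 m)
N2→N3: 1246.5 m  (cumulative 4320.7 m)
Cumulative distance at N3 ≈ 4321 m.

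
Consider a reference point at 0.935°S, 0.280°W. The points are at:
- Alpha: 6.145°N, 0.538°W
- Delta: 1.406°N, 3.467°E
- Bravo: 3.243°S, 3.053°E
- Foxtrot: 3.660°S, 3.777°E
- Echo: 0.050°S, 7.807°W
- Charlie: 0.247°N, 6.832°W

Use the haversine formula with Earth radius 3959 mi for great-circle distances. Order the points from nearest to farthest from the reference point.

Bravo, Delta, Foxtrot, Charlie, Alpha, Echo

Distances from the reference point:
Bravo 3.243°S, 3.053°E: 280.0 mi
Delta 1.406°N, 3.467°E: 305.3 mi
Foxtrot 3.660°S, 3.777°E: 337.5 mi
Charlie 0.247°N, 6.832°W: 460.0 mi
Alpha 6.145°N, 0.538°W: 489.5 mi
Echo 0.050°S, 7.807°W: 523.7 mi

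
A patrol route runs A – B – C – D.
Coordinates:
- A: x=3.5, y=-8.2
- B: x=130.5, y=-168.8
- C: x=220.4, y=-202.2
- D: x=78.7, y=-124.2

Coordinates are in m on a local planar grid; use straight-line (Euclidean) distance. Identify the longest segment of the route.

Leg distances:
A→B: 204.7 m
B→C: 95.9 m
C→D: 161.7 m
The longest leg is A–B at 204.7 m.

A–B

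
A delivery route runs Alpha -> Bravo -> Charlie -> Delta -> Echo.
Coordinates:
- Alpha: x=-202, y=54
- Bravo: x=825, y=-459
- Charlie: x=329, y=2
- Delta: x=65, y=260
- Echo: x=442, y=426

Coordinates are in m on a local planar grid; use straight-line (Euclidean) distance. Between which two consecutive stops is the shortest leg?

Charlie–Delta

Leg distances:
Alpha→Bravo: 1148.0 m
Bravo→Charlie: 677.2 m
Charlie→Delta: 369.1 m
Delta→Echo: 411.9 m
The shortest leg is Charlie–Delta at 369.1 m.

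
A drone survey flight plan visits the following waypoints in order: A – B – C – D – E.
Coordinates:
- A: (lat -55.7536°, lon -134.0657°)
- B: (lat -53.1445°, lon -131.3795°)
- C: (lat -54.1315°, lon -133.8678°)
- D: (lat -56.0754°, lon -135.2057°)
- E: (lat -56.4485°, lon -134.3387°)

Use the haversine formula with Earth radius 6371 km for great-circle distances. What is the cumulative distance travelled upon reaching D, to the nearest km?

768 km

Leg distances:
A→B: 338.1 km  (cumulative 338.1 km)
B→C: 197.4 km  (cumulative 535.4 km)
C→D: 232.3 km  (cumulative 767.7 km)
Cumulative distance at D ≈ 768 km.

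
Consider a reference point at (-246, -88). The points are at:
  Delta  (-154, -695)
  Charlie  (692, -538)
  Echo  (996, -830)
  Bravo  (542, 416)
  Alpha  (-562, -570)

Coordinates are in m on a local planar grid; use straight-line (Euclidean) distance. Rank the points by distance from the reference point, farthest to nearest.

Echo, Charlie, Bravo, Delta, Alpha

Distances from the reference point:
Echo (996, -830): 1446.8 m
Charlie (692, -538): 1040.4 m
Bravo (542, 416): 935.4 m
Delta (-154, -695): 613.9 m
Alpha (-562, -570): 576.4 m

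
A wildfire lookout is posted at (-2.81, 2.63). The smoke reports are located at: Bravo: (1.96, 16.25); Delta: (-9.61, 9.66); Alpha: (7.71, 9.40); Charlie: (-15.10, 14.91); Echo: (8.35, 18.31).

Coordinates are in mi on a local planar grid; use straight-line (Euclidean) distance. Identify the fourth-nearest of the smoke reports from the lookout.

Charlie

Distances from the lookout ((-2.81, 2.63)):
Delta: 9.8 mi
Alpha: 12.5 mi
Bravo: 14.4 mi
Charlie: 17.4 mi
Echo: 19.2 mi
The fourth-nearest is Charlie at 17.4 mi.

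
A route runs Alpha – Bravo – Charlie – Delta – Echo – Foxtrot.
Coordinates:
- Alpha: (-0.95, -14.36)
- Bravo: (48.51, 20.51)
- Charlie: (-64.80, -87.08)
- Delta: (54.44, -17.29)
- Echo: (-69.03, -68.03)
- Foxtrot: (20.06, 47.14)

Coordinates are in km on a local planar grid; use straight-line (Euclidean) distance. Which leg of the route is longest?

Bravo–Charlie

Leg distances:
Alpha→Bravo: 60.5 km
Bravo→Charlie: 156.3 km
Charlie→Delta: 138.2 km
Delta→Echo: 133.5 km
Echo→Foxtrot: 145.6 km
The longest leg is Bravo–Charlie at 156.3 km.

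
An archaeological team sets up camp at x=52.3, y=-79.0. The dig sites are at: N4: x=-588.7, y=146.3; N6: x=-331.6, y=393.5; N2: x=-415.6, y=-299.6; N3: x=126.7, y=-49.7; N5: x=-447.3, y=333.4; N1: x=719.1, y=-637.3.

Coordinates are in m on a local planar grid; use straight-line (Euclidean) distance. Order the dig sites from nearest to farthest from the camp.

Distance from the camp at x=52.3, y=-79.0 to each:
N3 x=126.7, y=-49.7: 80.0 m
N2 x=-415.6, y=-299.6: 517.3 m
N6 x=-331.6, y=393.5: 608.8 m
N5 x=-447.3, y=333.4: 647.8 m
N4 x=-588.7, y=146.3: 679.4 m
N1 x=719.1, y=-637.3: 869.7 m

N3, N2, N6, N5, N4, N1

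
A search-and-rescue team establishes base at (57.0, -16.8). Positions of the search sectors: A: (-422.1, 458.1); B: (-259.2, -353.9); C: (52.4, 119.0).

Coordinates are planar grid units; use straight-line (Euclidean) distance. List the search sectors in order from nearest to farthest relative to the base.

C, B, A

Distances from the base:
C (52.4, 119.0): 135.9
B (-259.2, -353.9): 462.2
A (-422.1, 458.1): 674.6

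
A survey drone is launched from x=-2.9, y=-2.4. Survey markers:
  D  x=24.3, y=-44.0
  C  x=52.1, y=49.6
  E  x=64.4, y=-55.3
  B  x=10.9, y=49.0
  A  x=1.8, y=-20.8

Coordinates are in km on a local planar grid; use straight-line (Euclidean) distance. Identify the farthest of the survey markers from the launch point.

E

Distances from the launch point (x=-2.9, y=-2.4):
E: 85.6 km
C: 75.7 km
B: 53.2 km
D: 49.7 km
A: 19.0 km
The farthest is E at 85.6 km.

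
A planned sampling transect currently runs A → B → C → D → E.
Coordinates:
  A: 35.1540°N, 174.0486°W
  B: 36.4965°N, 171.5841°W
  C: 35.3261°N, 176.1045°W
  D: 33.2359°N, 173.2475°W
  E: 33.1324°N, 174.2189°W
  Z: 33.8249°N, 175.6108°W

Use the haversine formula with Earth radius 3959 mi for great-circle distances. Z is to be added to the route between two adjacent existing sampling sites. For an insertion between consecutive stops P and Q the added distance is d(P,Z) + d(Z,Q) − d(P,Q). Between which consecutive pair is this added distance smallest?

between C and D

Added distance for inserting Z between each consecutive pair:
A–B: 254.4 mi
B–C: 134.8 mi
C–D: 31.7 mi
D–E: 178.9 mi
Smallest added distance is 31.7 mi, inserting between C and D.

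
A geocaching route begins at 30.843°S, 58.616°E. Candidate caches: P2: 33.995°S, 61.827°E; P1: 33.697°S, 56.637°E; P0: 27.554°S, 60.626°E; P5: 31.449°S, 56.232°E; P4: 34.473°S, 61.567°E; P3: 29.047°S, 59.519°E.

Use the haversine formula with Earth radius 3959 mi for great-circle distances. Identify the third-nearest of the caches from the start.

P1

Distances from the start (30.843°S, 58.616°E):
P3: 135.4 mi
P5: 147.1 mi
P1: 228.6 mi
P0: 257.6 mi
P2: 287.2 mi
P4: 303.9 mi
The third-nearest is P1 at 228.6 mi.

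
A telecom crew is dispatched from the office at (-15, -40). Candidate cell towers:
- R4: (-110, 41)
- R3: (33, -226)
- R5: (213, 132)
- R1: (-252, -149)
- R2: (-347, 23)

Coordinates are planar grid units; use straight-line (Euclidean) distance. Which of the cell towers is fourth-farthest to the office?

Distance to each, sorted:
R2: 337.9
R5: 285.6
R1: 260.9
R3: 192.1
R4: 124.8
The fourth-farthest is R3 at 192.1.

R3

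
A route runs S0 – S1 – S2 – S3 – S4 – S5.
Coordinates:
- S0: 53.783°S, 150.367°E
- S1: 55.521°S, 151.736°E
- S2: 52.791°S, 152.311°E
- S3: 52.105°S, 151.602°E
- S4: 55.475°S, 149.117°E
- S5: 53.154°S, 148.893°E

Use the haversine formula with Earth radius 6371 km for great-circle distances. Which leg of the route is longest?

Leg distances:
S0→S1: 212.4 km
S1→S2: 305.9 km
S2→S3: 90.2 km
S3→S4: 408.7 km
S4→S5: 258.5 km
The longest leg is S3–S4 at 408.7 km.

S3–S4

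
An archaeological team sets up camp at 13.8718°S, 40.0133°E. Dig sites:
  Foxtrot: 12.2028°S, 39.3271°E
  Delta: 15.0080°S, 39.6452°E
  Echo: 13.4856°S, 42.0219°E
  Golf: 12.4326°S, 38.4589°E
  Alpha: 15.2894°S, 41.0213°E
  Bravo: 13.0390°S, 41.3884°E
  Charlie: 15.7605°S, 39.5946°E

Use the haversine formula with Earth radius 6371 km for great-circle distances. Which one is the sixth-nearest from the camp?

Distance to each, sorted:
Delta: 132.4 km
Bravo: 175.2 km
Alpha: 191.3 km
Foxtrot: 199.9 km
Charlie: 214.8 km
Echo: 221.2 km
Golf: 232.2 km
The sixth-nearest is Echo at 221.2 km.

Echo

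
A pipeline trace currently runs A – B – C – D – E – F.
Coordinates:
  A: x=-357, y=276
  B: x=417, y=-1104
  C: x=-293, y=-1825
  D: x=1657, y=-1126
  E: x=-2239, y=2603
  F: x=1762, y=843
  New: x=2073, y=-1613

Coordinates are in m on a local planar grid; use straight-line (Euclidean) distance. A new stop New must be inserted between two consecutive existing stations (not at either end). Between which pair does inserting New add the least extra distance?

Added distance for inserting New between each consecutive pair:
A–B: 3228.1 m
B–C: 3096.0 m
C–D: 944.5 m
D–E: 1278.1 m
E–F: 4135.2 m
Smallest added distance is 944.5 m, inserting between C and D.

between C and D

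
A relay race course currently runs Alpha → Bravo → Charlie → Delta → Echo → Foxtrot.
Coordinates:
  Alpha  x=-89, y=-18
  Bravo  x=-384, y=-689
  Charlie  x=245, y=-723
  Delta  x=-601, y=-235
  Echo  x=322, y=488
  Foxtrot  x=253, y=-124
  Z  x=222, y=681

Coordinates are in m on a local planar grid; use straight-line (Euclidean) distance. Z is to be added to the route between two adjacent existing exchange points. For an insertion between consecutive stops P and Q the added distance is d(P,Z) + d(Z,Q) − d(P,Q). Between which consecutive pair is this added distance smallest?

Added distance for inserting Z between each consecutive pair:
Alpha–Bravo: 1530.1 m
Bravo–Charlie: 2272.3 m
Charlie–Delta: 1658.9 m
Delta–Echo: 276.3 m
Echo–Foxtrot: 407.1 m
Smallest added distance is 276.3 m, inserting between Delta and Echo.

between Delta and Echo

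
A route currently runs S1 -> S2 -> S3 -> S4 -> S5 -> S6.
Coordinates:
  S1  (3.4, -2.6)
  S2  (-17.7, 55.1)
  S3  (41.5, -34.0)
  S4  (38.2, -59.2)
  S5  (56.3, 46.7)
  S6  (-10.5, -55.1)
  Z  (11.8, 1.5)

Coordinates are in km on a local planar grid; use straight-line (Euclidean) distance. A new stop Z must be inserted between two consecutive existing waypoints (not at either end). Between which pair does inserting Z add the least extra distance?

between S2 and S3

Added distance for inserting Z between each consecutive pair:
S1–S2: 9.1 km
S2–S3: 0.5 km
S3–S4: 87.1 km
S4–S5: 22.2 km
S5–S6: 2.5 km
Smallest added distance is 0.5 km, inserting between S2 and S3.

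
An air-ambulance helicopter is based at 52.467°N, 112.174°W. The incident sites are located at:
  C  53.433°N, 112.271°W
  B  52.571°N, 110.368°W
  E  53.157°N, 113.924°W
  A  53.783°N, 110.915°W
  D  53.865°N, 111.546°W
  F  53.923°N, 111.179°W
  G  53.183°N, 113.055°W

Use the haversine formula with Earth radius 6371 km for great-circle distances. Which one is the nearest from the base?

Distances from the base (52.467°N, 112.174°W):
G: 99.2 km
C: 107.6 km
B: 122.7 km
E: 140.4 km
D: 161.0 km
A: 168.7 km
F: 174.9 km
The nearest is G at 99.2 km.

G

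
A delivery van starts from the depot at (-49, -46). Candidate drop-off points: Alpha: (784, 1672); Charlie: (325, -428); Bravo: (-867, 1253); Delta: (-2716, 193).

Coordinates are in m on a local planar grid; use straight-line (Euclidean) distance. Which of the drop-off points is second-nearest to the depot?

Bravo

Distances from the depot ((-49, -46)):
Charlie: 534.6 m
Bravo: 1535.1 m
Alpha: 1909.3 m
Delta: 2677.7 m
The second-nearest is Bravo at 1535.1 m.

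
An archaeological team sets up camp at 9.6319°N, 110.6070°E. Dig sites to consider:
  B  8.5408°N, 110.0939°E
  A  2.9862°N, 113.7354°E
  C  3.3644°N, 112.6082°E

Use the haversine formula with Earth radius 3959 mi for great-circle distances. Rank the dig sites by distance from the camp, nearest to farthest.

Computing each great-circle distance from 9.6319°N, 110.6070°E:
B 8.5408°N, 110.0939°E: 83.1 mi
C 3.3644°N, 112.6082°E: 454.3 mi
A 2.9862°N, 113.7354°E: 506.9 mi

B, C, A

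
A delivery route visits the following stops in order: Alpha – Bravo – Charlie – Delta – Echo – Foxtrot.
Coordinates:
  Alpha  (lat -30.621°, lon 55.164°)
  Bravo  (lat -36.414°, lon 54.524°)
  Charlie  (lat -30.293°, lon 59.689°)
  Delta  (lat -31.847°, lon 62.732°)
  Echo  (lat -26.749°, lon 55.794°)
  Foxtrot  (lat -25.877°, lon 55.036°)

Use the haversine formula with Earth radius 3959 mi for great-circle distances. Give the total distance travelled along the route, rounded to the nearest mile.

Leg distances:
Alpha→Bravo: 402.0 mi  (cumulative 402.0 mi)
Bravo→Charlie: 517.2 mi  (cumulative 919.2 mi)
Charlie→Delta: 209.7 mi  (cumulative 1128.9 mi)
Delta→Echo: 546.4 mi  (cumulative 1675.3 mi)
Echo→Foxtrot: 76.4 mi  (cumulative 1751.7 mi)
Total route length ≈ 1752 mi.

1752 mi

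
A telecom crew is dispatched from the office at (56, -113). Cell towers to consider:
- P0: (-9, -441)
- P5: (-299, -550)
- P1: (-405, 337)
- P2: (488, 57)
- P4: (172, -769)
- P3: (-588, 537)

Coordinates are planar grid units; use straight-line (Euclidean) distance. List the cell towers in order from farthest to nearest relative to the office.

P3, P4, P1, P5, P2, P0

Distance from the office at (56, -113) to each:
P3 (-588, 537): 915.0
P4 (172, -769): 666.2
P1 (-405, 337): 644.2
P5 (-299, -550): 563.0
P2 (488, 57): 464.2
P0 (-9, -441): 334.4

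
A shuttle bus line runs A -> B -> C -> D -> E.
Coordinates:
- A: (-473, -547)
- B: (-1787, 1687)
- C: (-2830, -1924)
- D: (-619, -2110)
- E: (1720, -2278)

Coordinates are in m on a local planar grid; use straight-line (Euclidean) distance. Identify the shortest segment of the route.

Leg distances:
A→B: 2591.8 m
B→C: 3758.6 m
C→D: 2218.8 m
D→E: 2345.0 m
The shortest leg is C–D at 2218.8 m.

C–D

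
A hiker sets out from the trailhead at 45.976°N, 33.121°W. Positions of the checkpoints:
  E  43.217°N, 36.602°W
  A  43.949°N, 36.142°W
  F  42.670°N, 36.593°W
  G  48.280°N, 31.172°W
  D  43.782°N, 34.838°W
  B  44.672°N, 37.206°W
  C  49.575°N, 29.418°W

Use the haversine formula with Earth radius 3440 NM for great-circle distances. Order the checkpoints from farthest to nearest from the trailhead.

Distances from the trailhead:
C 49.575°N, 29.418°W: 262.6 NM
F 42.670°N, 36.593°W: 248.2 NM
E 43.217°N, 36.602°W: 222.6 NM
B 44.672°N, 37.206°W: 189.4 NM
A 43.949°N, 36.142°W: 176.8 NM
G 48.280°N, 31.172°W: 159.6 NM
D 43.782°N, 34.838°W: 150.6 NM

C, F, E, B, A, G, D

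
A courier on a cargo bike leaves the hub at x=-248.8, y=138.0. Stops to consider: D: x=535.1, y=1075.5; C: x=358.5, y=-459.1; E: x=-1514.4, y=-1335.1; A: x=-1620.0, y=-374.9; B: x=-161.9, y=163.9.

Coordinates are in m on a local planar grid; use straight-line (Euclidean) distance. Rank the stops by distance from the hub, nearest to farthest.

B, C, D, A, E

Computing each straight-line distance from x=-248.8, y=138.0:
B x=-161.9, y=163.9: 90.7 m
C x=358.5, y=-459.1: 851.7 m
D x=535.1, y=1075.5: 1222.0 m
A x=-1620.0, y=-374.9: 1464.0 m
E x=-1514.4, y=-1335.1: 1942.1 m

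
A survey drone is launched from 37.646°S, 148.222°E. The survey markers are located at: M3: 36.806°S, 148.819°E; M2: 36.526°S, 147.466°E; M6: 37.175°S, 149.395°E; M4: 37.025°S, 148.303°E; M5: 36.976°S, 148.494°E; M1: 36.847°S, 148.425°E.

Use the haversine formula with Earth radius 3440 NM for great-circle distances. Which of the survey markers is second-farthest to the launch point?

M6

Distance to each, sorted:
M2: 76.4 NM
M6: 62.7 NM
M3: 57.9 NM
M1: 48.9 NM
M5: 42.3 NM
M4: 37.5 NM
The second-farthest is M6 at 62.7 NM.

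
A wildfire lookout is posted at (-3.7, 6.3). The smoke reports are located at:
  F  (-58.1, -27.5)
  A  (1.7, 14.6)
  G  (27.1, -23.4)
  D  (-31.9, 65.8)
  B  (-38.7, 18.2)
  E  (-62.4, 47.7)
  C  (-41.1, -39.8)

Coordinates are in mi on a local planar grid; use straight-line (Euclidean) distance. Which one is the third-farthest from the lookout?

F

Distance to each, sorted:
E: 71.8 mi
D: 65.8 mi
F: 64.0 mi
C: 59.4 mi
G: 42.8 mi
B: 37.0 mi
A: 9.9 mi
The third-farthest is F at 64.0 mi.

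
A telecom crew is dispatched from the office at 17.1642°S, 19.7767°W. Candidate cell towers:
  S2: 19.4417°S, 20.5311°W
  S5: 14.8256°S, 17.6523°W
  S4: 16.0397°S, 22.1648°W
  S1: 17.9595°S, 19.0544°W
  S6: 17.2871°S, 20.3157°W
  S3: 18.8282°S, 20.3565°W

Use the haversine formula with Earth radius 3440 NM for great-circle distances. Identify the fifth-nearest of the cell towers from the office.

S4

Distances from the office (17.1642°S, 19.7767°W):
S6: 31.8 NM
S1: 63.2 NM
S3: 105.2 NM
S2: 143.3 NM
S4: 153.1 NM
S5: 186.4 NM
The fifth-nearest is S4 at 153.1 NM.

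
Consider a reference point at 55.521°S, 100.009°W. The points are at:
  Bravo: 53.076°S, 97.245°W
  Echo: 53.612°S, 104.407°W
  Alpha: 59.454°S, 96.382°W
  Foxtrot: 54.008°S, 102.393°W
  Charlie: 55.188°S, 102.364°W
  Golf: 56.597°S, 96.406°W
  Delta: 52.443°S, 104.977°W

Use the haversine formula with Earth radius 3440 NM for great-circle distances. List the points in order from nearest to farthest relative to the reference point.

Charlie, Foxtrot, Golf, Bravo, Echo, Delta, Alpha

Distances from the reference point:
Charlie 55.188°S, 102.364°W: 82.8 NM
Foxtrot 54.008°S, 102.393°W: 122.8 NM
Golf 56.597°S, 96.406°W: 136.9 NM
Bravo 53.076°S, 97.245°W: 175.8 NM
Echo 53.612°S, 104.407°W: 191.2 NM
Delta 52.443°S, 104.977°W: 254.7 NM
Alpha 59.454°S, 96.382°W: 263.5 NM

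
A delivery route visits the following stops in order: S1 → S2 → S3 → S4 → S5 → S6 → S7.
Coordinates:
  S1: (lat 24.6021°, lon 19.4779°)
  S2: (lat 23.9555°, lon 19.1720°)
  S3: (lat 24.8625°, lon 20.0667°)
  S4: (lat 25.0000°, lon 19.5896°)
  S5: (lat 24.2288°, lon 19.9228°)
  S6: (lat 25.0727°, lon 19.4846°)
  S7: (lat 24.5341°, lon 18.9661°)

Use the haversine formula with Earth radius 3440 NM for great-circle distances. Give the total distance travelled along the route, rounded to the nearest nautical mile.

Leg distances:
S1→S2: 42.3 NM  (cumulative 42.3 NM)
S2→S3: 73.2 NM  (cumulative 115.5 NM)
S3→S4: 27.3 NM  (cumulative 142.7 NM)
S4→S5: 49.7 NM  (cumulative 192.5 NM)
S5→S6: 56.0 NM  (cumulative 248.5 NM)
S6→S7: 42.9 NM  (cumulative 291.4 NM)
Total route length ≈ 291 NM.

291 NM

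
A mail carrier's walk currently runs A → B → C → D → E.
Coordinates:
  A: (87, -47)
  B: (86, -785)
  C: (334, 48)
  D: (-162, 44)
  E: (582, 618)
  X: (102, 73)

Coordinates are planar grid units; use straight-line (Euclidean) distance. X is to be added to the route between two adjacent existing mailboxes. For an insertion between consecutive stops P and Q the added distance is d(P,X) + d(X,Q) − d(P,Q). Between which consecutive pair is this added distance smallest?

Added distance for inserting X between each consecutive pair:
A–B: 241.1
B–C: 222.4
C–D: 2.9
D–E: 52.1
Smallest added distance is 2.9, inserting between C and D.

between C and D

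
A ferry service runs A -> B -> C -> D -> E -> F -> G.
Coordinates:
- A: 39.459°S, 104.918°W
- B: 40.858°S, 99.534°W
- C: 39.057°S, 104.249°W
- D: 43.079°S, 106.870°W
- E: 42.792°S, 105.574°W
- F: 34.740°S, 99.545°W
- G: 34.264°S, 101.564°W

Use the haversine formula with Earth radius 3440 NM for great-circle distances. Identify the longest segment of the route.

E–F

Leg distances:
A→B: 260.9 NM
B→C: 242.4 NM
C→D: 269.0 NM
D→E: 59.5 NM
E→F: 559.4 NM
F→G: 103.9 NM
The longest leg is E–F at 559.4 NM.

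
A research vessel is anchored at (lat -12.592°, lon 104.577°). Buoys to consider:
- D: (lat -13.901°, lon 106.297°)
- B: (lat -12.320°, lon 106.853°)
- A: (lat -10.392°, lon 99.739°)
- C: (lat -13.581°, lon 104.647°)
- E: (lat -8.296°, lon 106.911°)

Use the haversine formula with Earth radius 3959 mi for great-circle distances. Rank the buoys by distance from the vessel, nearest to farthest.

C, D, B, E, A

Computing each great-circle distance from (lat -12.592°, lon 104.577°):
C (lat -13.581°, lon 104.647°): 68.5 mi
D (lat -13.901°, lon 106.297°): 146.8 mi
B (lat -12.320°, lon 106.853°): 154.7 mi
E (lat -8.296°, lon 106.911°): 336.5 mi
A (lat -10.392°, lon 99.739°): 361.1 mi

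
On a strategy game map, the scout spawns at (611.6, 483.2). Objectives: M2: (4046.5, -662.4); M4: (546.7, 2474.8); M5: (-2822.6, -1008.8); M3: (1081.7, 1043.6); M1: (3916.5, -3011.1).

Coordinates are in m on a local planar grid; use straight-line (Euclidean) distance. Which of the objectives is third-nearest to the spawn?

Distance to each, sorted:
M3: 731.5 m
M4: 1992.7 m
M2: 3620.9 m
M5: 3744.3 m
M1: 4809.6 m
The third-nearest is M2 at 3620.9 m.

M2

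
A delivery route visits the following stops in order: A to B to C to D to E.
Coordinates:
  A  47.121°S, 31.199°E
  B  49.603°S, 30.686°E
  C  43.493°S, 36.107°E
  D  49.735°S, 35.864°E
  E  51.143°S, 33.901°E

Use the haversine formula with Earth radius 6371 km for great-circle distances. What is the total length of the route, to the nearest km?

Leg distances:
A→B: 278.6 km  (cumulative 278.6 km)
B→C: 795.4 km  (cumulative 1074.0 km)
C→D: 694.3 km  (cumulative 1768.3 km)
D→E: 209.4 km  (cumulative 1977.7 km)
Total route length ≈ 1978 km.

1978 km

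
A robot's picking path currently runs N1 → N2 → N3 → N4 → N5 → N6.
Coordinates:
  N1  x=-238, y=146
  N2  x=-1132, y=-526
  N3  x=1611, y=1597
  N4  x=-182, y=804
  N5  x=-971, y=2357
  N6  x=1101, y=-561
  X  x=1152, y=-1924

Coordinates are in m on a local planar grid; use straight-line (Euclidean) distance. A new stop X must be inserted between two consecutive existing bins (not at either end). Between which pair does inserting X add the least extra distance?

between N5 and N6

Added distance for inserting X between each consecutive pair:
N1–N2: 4052.9 m
N2–N3: 2760.1 m
N3–N4: 4627.0 m
N4–N5: 6073.3 m
N5–N6: 2563.6 m
Smallest added distance is 2563.6 m, inserting between N5 and N6.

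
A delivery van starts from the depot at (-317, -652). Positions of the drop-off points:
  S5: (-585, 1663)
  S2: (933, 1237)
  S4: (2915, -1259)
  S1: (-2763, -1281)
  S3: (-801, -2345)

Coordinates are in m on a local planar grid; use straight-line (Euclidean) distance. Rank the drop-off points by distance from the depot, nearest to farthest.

S3, S2, S5, S1, S4

Distances from the depot:
S3 (-801, -2345): 1760.8 m
S2 (933, 1237): 2265.1 m
S5 (-585, 1663): 2330.5 m
S1 (-2763, -1281): 2525.6 m
S4 (2915, -1259): 3288.5 m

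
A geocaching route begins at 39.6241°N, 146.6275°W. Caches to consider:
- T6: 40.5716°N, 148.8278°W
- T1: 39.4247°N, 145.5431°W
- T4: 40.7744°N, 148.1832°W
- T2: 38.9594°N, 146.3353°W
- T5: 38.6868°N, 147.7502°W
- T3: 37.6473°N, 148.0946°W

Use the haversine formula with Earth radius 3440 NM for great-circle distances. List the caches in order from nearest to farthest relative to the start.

T2, T1, T5, T4, T6, T3

Distance from the start at 39.6241°N, 146.6275°W to each:
T2 38.9594°N, 146.3353°W: 42.2 NM
T1 39.4247°N, 145.5431°W: 51.6 NM
T5 38.6868°N, 147.7502°W: 76.8 NM
T4 40.7744°N, 148.1832°W: 99.3 NM
T6 40.5716°N, 148.8278°W: 116.0 NM
T3 37.6473°N, 148.0946°W: 137.2 NM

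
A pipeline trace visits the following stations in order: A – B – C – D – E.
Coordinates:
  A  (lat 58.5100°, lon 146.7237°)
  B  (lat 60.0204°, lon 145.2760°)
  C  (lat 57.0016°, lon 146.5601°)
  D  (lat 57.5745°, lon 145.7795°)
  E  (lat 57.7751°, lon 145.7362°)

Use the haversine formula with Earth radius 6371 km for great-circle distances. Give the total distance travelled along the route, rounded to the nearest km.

632 km

Leg distances:
A→B: 187.0 km  (cumulative 187.0 km)
B→C: 343.8 km  (cumulative 530.8 km)
C→D: 79.1 km  (cumulative 610.0 km)
D→E: 22.5 km  (cumulative 632.4 km)
Total route length ≈ 632 km.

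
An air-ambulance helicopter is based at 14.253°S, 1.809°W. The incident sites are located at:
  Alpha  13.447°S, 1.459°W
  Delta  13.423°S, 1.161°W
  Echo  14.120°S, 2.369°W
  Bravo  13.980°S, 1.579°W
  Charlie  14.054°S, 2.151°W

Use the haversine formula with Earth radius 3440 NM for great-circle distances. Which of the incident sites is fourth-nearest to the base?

Distances from the base (14.253°S, 1.809°W):
Bravo: 21.2 NM
Charlie: 23.2 NM
Echo: 33.6 NM
Alpha: 52.5 NM
Delta: 62.5 NM
The fourth-nearest is Alpha at 52.5 NM.

Alpha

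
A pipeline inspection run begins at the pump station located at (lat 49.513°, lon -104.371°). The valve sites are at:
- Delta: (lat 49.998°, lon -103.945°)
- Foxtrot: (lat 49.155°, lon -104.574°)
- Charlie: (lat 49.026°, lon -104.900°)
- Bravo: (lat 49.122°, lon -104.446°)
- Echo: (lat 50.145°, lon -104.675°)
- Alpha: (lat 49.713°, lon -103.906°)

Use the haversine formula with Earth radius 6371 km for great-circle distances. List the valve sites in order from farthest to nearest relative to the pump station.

Echo, Charlie, Delta, Bravo, Foxtrot, Alpha

Computing each great-circle distance from (lat 49.513°, lon -104.371°):
Echo (lat 50.145°, lon -104.675°): 73.6 km
Charlie (lat 49.026°, lon -104.900°): 66.4 km
Delta (lat 49.998°, lon -103.945°): 62.0 km
Bravo (lat 49.122°, lon -104.446°): 43.8 km
Foxtrot (lat 49.155°, lon -104.574°): 42.4 km
Alpha (lat 49.713°, lon -103.906°): 40.2 km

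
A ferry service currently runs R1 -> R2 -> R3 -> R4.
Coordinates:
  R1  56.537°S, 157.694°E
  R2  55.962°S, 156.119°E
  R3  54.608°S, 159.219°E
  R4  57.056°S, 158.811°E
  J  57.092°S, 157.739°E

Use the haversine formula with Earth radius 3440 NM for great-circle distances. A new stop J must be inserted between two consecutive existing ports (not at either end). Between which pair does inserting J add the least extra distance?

Added distance for inserting J between each consecutive pair:
R1–R2: 57.0 NM
R2–R3: 110.2 NM
R3–R4: 44.7 NM
Smallest added distance is 44.7 NM, inserting between R3 and R4.

between R3 and R4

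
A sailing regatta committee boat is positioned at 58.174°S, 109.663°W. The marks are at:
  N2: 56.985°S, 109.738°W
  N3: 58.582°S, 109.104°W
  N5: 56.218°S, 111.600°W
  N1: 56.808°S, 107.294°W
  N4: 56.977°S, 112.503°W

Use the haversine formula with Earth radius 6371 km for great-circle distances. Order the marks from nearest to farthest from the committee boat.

N3, N2, N1, N4, N5

Computing each great-circle distance from 58.174°S, 109.663°W:
N3 58.582°S, 109.104°W: 55.9 km
N2 56.985°S, 109.738°W: 132.3 km
N1 56.808°S, 107.294°W: 207.6 km
N4 56.977°S, 112.503°W: 215.3 km
N5 56.218°S, 111.600°W: 246.8 km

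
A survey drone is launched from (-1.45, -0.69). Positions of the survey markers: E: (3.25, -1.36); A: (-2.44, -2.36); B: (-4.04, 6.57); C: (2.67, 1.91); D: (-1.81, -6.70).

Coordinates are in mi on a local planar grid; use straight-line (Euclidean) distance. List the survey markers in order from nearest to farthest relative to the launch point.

A, E, C, D, B

Computing each straight-line distance from (-1.45, -0.69):
A (-2.44, -2.36): 1.9 mi
E (3.25, -1.36): 4.7 mi
C (2.67, 1.91): 4.9 mi
D (-1.81, -6.70): 6.0 mi
B (-4.04, 6.57): 7.7 mi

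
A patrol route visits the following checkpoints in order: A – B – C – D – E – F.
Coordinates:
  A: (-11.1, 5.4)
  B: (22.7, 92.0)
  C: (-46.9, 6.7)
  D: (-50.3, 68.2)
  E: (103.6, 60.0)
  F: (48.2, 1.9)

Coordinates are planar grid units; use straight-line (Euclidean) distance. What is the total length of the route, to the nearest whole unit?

Leg distances:
A→B: 93.0  (cumulative 93.0)
B→C: 110.1  (cumulative 203.1)
C→D: 61.6  (cumulative 264.6)
D→E: 154.1  (cumulative 418.8)
E→F: 80.3  (cumulative 499.0)
Total route length ≈ 499.

499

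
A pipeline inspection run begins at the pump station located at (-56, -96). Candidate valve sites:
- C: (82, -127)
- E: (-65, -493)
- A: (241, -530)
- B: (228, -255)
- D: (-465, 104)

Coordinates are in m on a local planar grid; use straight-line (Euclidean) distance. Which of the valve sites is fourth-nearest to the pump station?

Distance to each, sorted:
C: 141.4 m
B: 325.5 m
E: 397.1 m
D: 455.3 m
A: 525.9 m
The fourth-nearest is D at 455.3 m.

D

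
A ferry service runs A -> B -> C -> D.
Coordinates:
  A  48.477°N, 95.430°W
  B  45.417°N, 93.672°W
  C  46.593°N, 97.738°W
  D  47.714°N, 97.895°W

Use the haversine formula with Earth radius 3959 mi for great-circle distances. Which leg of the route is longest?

Leg distances:
A→B: 227.1 mi
B→C: 211.4 mi
C→D: 77.8 mi
The longest leg is A–B at 227.1 mi.

A–B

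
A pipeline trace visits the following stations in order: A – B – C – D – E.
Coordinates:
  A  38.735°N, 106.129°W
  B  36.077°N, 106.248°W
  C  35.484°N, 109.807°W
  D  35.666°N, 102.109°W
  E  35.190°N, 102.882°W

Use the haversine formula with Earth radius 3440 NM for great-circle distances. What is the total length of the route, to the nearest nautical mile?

Leg distances:
A→B: 159.7 NM  (cumulative 159.7 NM)
B→C: 177.0 NM  (cumulative 336.6 NM)
C→D: 376.0 NM  (cumulative 712.6 NM)
D→E: 47.4 NM  (cumulative 760.0 NM)
Total route length ≈ 760 NM.

760 NM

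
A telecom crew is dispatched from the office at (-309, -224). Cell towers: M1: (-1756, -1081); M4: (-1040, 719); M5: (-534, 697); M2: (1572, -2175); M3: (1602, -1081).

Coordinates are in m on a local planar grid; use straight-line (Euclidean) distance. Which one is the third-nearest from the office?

M1

Distances from the office ((-309, -224)):
M5: 948.1 m
M4: 1193.2 m
M1: 1681.7 m
M3: 2094.4 m
M2: 2710.1 m
The third-nearest is M1 at 1681.7 m.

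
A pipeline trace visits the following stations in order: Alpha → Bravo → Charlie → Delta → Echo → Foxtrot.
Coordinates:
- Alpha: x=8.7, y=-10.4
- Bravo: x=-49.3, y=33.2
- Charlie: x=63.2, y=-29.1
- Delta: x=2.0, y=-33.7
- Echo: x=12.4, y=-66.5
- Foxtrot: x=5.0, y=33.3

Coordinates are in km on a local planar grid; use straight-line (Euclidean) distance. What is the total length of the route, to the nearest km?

Leg distances:
Alpha→Bravo: 72.6 km  (cumulative 72.6 km)
Bravo→Charlie: 128.6 km  (cumulative 201.2 km)
Charlie→Delta: 61.4 km  (cumulative 262.5 km)
Delta→Echo: 34.4 km  (cumulative 296.9 km)
Echo→Foxtrot: 100.1 km  (cumulative 397.0 km)
Total route length ≈ 397 km.

397 km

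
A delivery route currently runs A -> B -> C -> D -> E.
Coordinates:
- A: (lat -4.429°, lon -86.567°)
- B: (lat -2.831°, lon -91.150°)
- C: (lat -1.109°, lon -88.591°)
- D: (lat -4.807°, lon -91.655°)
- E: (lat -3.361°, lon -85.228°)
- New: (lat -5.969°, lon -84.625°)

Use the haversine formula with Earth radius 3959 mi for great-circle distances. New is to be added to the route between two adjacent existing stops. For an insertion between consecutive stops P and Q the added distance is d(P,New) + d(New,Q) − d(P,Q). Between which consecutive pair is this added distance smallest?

between D and E

Added distance for inserting New between each consecutive pair:
A–B: 335.1 mi
B–C: 719.1 mi
C–D: 591.6 mi
D–E: 221.1 mi
Smallest added distance is 221.1 mi, inserting between D and E.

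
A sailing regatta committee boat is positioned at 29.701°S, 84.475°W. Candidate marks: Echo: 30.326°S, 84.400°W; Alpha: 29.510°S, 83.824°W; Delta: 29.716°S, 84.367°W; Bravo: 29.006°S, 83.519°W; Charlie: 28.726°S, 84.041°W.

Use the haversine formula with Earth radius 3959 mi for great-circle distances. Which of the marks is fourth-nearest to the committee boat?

Distances from the committee boat (29.701°S, 84.475°W):
Delta: 6.6 mi
Alpha: 41.3 mi
Echo: 43.4 mi
Charlie: 72.3 mi
Bravo: 75.0 mi
The fourth-nearest is Charlie at 72.3 mi.

Charlie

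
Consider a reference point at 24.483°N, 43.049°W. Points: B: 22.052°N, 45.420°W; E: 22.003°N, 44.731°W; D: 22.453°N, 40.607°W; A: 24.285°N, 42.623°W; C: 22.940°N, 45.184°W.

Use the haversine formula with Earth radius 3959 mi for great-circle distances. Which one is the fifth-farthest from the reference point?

Distances from the reference point (24.483°N, 43.049°W):
B: 225.5 mi
D: 208.9 mi
E: 201.9 mi
C: 172.1 mi
A: 30.1 mi
The fifth-farthest is A at 30.1 mi.

A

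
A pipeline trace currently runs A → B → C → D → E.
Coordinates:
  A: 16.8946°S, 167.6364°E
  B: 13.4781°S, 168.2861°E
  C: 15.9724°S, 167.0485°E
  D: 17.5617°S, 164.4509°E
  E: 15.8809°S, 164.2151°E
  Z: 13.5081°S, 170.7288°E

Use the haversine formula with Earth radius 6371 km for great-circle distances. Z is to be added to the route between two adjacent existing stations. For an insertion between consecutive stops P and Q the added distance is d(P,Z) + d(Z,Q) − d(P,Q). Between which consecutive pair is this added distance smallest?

Added distance for inserting Z between each consecutive pair:
A–B: 379.8 km
B–C: 437.8 km
C–D: 962.6 km
D–E: 1369.5 km
Smallest added distance is 379.8 km, inserting between A and B.

between A and B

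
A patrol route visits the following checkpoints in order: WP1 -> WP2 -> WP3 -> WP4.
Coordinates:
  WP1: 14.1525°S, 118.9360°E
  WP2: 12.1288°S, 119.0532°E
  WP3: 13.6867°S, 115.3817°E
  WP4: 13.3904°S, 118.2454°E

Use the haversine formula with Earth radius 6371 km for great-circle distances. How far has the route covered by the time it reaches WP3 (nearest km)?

Leg distances:
WP1→WP2: 225.4 km  (cumulative 225.4 km)
WP2→WP3: 434.0 km  (cumulative 659.4 km)
Cumulative distance at WP3 ≈ 659 km.

659 km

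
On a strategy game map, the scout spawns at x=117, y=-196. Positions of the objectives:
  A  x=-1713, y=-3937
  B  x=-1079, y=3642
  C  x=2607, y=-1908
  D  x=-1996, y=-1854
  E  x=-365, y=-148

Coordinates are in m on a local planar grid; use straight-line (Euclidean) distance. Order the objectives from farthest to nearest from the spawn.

Computing each straight-line distance from x=117, y=-196:
A x=-1713, y=-3937: 4164.6 m
B x=-1079, y=3642: 4020.0 m
C x=2607, y=-1908: 3021.8 m
D x=-1996, y=-1854: 2685.8 m
E x=-365, y=-148: 484.4 m

A, B, C, D, E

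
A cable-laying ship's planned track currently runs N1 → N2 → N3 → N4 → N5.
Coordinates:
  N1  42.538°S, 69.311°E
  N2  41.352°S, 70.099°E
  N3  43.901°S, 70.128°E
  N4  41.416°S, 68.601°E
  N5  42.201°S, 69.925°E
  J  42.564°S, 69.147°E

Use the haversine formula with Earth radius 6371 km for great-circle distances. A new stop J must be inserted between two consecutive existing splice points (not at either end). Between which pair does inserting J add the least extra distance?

Added distance for inserting J between each consecutive pair:
N1–N2: 22.7 km
N2–N3: 41.2 km
N3–N4: 0.8 km
N4–N5: 70.8 km
Smallest added distance is 0.8 km, inserting between N3 and N4.

between N3 and N4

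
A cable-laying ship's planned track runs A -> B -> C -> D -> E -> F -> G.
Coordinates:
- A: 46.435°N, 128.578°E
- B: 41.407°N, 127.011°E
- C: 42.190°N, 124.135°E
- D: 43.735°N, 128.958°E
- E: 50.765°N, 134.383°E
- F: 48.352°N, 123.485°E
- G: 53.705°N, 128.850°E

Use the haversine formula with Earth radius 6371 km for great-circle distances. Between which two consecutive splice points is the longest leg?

D–E

Leg distances:
A→B: 573.0 km
B→C: 253.8 km
C→D: 428.3 km
D→E: 881.9 km
E→F: 829.7 km
F→G: 703.2 km
The longest leg is D–E at 881.9 km.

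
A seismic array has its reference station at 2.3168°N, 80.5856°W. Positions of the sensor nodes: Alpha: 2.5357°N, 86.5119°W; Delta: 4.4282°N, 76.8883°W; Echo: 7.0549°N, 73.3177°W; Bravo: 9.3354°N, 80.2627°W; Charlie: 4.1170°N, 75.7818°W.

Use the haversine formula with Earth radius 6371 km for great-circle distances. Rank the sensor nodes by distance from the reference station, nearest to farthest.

Distances from the reference station:
Delta 4.4282°N, 76.8883°W: 472.8 km
Charlie 4.1170°N, 75.7818°W: 569.6 km
Alpha 2.5357°N, 86.5119°W: 658.8 km
Bravo 9.3354°N, 80.2627°W: 781.2 km
Echo 7.0549°N, 73.3177°W: 962.3 km

Delta, Charlie, Alpha, Bravo, Echo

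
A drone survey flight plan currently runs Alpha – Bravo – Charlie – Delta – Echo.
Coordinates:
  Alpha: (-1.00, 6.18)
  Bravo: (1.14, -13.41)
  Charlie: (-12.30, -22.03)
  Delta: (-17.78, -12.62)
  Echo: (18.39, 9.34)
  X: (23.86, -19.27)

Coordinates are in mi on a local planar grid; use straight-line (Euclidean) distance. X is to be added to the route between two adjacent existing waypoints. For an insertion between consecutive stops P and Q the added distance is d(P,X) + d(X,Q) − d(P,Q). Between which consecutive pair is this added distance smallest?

between Delta and Echo

Added distance for inserting X between each consecutive pair:
Alpha–Bravo: 39.3 mi
Bravo–Charlie: 43.8 mi
Charlie–Delta: 67.5 mi
Delta–Echo: 29.0 mi
Smallest added distance is 29.0 mi, inserting between Delta and Echo.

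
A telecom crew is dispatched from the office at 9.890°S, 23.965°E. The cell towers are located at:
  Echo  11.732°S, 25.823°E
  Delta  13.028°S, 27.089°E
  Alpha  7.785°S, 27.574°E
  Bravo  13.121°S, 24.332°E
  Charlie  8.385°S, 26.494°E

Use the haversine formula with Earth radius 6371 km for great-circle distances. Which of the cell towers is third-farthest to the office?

Bravo

Distances from the office (9.890°S, 23.965°E):
Delta: 487.5 km
Alpha: 460.4 km
Bravo: 361.5 km
Charlie: 324.2 km
Echo: 288.3 km
The third-farthest is Bravo at 361.5 km.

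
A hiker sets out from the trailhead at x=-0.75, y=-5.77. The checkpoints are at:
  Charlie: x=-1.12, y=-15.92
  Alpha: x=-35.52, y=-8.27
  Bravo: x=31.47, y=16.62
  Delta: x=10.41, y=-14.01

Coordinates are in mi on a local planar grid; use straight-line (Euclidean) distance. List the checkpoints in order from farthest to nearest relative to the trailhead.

Computing each straight-line distance from x=-0.75, y=-5.77:
Bravo x=31.47, y=16.62: 39.2 mi
Alpha x=-35.52, y=-8.27: 34.9 mi
Delta x=10.41, y=-14.01: 13.9 mi
Charlie x=-1.12, y=-15.92: 10.2 mi

Bravo, Alpha, Delta, Charlie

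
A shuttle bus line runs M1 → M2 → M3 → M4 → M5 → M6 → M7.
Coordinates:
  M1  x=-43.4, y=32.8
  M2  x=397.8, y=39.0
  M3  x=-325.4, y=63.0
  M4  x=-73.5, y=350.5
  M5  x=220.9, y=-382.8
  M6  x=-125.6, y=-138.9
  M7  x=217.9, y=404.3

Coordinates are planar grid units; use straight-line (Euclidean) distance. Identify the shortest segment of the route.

M3–M4

Leg distances:
M1→M2: 441.2
M2→M3: 723.6
M3→M4: 382.2
M4→M5: 790.2
M5→M6: 423.7
M6→M7: 642.7
The shortest leg is M3–M4 at 382.2.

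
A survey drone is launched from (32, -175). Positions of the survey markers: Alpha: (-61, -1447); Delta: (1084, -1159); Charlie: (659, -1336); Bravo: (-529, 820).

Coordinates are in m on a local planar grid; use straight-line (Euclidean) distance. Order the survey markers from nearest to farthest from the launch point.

Bravo, Alpha, Charlie, Delta

Computing each straight-line distance from (32, -175):
Bravo (-529, 820): 1142.3 m
Alpha (-61, -1447): 1275.4 m
Charlie (659, -1336): 1319.5 m
Delta (1084, -1159): 1440.5 m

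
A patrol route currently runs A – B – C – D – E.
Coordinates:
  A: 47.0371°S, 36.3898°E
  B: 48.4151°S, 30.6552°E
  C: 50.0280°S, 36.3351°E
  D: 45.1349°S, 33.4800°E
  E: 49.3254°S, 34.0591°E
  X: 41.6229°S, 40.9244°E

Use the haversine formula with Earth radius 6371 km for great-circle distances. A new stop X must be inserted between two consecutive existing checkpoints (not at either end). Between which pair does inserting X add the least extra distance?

Added distance for inserting X between each consecutive pair:
A–B: 1349.8 km
B–C: 1653.5 km
C–D: 1131.7 km
D–E: 1257.9 km
Smallest added distance is 1131.7 km, inserting between C and D.

between C and D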